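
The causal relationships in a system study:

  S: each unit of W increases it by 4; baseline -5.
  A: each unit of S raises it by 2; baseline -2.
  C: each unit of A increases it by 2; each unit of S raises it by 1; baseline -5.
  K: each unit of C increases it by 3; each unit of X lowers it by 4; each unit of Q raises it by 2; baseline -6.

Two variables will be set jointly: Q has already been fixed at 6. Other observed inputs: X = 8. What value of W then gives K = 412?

With Q held at 6:
Substituting into the A equation gives A = 8*W - 12.
C becomes 20*W - 34.
Substituting into the K equation gives K = 60*W - 128.
Solve 60*W - 128 = 412: W = (412 + 128) / 60 = 9.

W = 9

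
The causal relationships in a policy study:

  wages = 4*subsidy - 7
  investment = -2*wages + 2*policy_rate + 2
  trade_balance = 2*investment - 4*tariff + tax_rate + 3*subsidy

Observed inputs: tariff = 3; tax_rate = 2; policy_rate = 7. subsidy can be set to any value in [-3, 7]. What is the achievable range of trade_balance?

Substituting into the investment equation gives investment = -8*subsidy + 30.
So trade_balance = -13*subsidy + 50.
Linear in subsidy, so extremes are at the endpoints: subsidy = -3 gives trade_balance = 89; subsidy = 7 gives trade_balance = -41.

-41 to 89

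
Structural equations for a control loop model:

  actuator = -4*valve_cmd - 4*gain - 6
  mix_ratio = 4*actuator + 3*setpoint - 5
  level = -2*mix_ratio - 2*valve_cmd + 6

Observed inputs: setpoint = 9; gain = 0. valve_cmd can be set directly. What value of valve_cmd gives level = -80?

valve_cmd = -3

Substituting into the actuator equation gives actuator = -4*valve_cmd - 6.
Substituting into the mix_ratio equation gives mix_ratio = -16*valve_cmd - 2.
Substituting into the level equation gives level = 30*valve_cmd + 10.
Solve 30*valve_cmd + 10 = -80: valve_cmd = (-80 - 10) / 30 = -3.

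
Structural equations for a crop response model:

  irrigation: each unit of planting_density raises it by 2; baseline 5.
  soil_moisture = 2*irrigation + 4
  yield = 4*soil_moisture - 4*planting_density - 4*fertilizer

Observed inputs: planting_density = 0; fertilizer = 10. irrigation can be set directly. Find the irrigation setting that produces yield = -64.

Intervening on irrigation fixes its value directly, overriding its dependence on planting_density.
Substituting into the yield equation gives yield = 8*irrigation - 24.
Solve 8*irrigation - 24 = -64: irrigation = (-64 + 24) / 8 = -5.

irrigation = -5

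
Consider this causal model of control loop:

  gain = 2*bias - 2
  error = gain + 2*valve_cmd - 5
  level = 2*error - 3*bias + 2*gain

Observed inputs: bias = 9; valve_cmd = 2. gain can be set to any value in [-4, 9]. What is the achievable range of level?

-45 to 7

Intervening on gain fixes its value directly, overriding its dependence on bias.
Substituting into the error equation gives error = gain - 1.
Substituting into the level equation gives level = 4*gain - 29.
Linear in gain, so extremes are at the endpoints: gain = -4 gives level = -45; gain = 9 gives level = 7.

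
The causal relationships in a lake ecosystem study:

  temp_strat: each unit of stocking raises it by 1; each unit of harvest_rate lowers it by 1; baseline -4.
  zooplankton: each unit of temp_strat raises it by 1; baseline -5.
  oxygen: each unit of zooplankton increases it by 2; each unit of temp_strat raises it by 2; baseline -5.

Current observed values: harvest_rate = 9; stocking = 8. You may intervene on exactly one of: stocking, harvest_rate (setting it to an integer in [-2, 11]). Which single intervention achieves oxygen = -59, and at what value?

set stocking = 2

Intervening on stocking: with other inputs at their observed values, oxygen = 4*stocking - 67. Solving for -59 gives stocking = 2, within [-2, 11].
Intervening on harvest_rate: oxygen = -4*harvest_rate + 1. Reaching -59 requires harvest_rate = 15, outside [-2, 11].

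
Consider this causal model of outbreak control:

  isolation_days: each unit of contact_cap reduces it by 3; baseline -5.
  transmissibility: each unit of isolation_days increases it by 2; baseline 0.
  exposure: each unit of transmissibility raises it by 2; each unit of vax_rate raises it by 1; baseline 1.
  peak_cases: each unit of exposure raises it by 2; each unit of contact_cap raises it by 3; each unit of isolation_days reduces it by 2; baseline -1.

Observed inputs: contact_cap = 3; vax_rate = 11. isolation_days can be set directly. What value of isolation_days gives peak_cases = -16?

isolation_days = -8

Intervening on isolation_days fixes its value directly, overriding its dependence on contact_cap.
Substituting into the exposure equation gives exposure = 4*isolation_days + 12.
peak_cases becomes 6*isolation_days + 32.
Solve 6*isolation_days + 32 = -16: isolation_days = (-16 - 32) / 6 = -8.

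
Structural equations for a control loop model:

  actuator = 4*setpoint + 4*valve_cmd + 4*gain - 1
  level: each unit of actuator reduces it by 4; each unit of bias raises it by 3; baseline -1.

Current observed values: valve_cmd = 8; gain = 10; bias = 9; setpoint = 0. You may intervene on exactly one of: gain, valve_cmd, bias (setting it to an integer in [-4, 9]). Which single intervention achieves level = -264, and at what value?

set bias = 7

Intervening on gain: level = -16*gain - 98. Reaching -264 requires gain = 83/8, not an integer.
Intervening on valve_cmd: level = -16*valve_cmd - 130. Reaching -264 requires valve_cmd = 67/8, not an integer.
Intervening on bias: with other inputs at their observed values, level = 3*bias - 285. Solving for -264 gives bias = 7, within [-4, 9].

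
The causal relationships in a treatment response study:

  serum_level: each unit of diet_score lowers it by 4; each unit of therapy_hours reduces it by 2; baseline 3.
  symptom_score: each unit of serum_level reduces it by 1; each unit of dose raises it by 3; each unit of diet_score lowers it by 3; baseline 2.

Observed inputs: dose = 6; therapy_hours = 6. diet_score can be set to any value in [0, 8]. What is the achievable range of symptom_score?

Substituting into the serum_level equation gives serum_level = -4*diet_score - 9.
So symptom_score = diet_score + 29.
Linear in diet_score, so extremes are at the endpoints: diet_score = 0 gives symptom_score = 29; diet_score = 8 gives symptom_score = 37.

29 to 37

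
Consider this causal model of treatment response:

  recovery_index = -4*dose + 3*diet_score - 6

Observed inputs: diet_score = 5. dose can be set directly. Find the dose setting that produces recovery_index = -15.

dose = 6

Substituting into the recovery_index equation gives recovery_index = -4*dose + 9.
Solve -4*dose + 9 = -15: dose = (-15 - 9) / -4 = 6.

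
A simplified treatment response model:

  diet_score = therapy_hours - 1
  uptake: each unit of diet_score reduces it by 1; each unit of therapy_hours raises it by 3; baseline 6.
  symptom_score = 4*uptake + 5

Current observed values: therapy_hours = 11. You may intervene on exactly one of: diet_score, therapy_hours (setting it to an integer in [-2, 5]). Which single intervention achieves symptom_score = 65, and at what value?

Intervening on diet_score: symptom_score = -4*diet_score + 161. Reaching 65 requires diet_score = 24, outside [-2, 5].
Intervening on therapy_hours: with other inputs at their observed values, symptom_score = 8*therapy_hours + 33. Solving for 65 gives therapy_hours = 4, within [-2, 5].

set therapy_hours = 4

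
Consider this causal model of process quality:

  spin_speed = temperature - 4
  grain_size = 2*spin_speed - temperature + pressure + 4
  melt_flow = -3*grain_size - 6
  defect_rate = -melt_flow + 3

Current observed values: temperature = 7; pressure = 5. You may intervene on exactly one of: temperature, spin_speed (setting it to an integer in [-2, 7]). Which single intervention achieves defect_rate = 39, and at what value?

Intervening on temperature: defect_rate = 3*temperature + 12. Reaching 39 requires temperature = 9, outside [-2, 7].
Intervening on spin_speed: with other inputs at their observed values, defect_rate = 6*spin_speed + 15. Solving for 39 gives spin_speed = 4, within [-2, 7].

set spin_speed = 4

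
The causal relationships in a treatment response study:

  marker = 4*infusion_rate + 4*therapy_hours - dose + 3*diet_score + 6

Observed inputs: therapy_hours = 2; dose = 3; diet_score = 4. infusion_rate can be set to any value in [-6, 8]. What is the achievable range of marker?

Substituting into the marker equation gives marker = 4*infusion_rate + 23.
Linear in infusion_rate, so extremes are at the endpoints: infusion_rate = -6 gives marker = -1; infusion_rate = 8 gives marker = 55.

-1 to 55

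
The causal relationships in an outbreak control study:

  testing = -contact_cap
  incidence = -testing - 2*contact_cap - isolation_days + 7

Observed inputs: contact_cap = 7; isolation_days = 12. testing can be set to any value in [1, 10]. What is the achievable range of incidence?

-29 to -20

Intervening on testing fixes its value directly, overriding its dependence on contact_cap.
Substituting into the incidence equation gives incidence = -testing - 19.
Linear in testing, so extremes are at the endpoints: testing = 1 gives incidence = -20; testing = 10 gives incidence = -29.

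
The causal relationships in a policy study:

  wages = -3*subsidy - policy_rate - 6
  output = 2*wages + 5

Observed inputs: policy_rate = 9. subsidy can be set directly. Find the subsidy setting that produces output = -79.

subsidy = 9

Substituting into the wages equation gives wages = -3*subsidy - 15.
output becomes -6*subsidy - 25.
Solve -6*subsidy - 25 = -79: subsidy = (-79 + 25) / -6 = 9.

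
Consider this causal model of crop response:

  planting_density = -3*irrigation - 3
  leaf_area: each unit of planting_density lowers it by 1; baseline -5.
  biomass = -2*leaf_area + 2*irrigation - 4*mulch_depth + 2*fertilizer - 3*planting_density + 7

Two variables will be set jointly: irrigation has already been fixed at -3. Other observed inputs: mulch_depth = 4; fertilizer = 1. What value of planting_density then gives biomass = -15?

planting_density = 12

With irrigation held at -3:
Intervening on planting_density fixes its value directly, overriding its dependence on irrigation.
Substituting into the biomass equation gives biomass = -planting_density - 3.
Solve -planting_density - 3 = -15: planting_density = (-15 + 3) / -1 = 12.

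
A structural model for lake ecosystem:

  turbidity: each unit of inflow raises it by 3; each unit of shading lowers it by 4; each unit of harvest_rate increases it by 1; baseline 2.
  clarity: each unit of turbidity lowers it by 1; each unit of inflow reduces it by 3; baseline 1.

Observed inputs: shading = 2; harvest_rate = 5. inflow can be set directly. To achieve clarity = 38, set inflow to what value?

inflow = -6

Substituting into the turbidity equation gives turbidity = 3*inflow - 1.
This gives clarity = -6*inflow + 2.
Solve -6*inflow + 2 = 38: inflow = (38 - 2) / -6 = -6.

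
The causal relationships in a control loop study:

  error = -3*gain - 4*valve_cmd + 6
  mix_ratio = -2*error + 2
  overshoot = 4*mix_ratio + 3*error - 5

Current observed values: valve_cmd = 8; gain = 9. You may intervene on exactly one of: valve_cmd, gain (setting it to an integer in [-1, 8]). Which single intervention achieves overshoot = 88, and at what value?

set valve_cmd = -1

Intervening on valve_cmd: with other inputs at their observed values, overshoot = 20*valve_cmd + 108. Solving for 88 gives valve_cmd = -1, within [-1, 8].
Intervening on gain: overshoot = 15*gain + 133. Reaching 88 requires gain = -3, outside [-1, 8].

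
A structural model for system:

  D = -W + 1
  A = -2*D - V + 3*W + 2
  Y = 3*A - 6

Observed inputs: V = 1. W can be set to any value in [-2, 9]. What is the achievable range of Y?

-39 to 126

Substituting into the A equation gives A = 5*W - 1.
Substituting into the Y equation gives Y = 15*W - 9.
Linear in W, so extremes are at the endpoints: W = -2 gives Y = -39; W = 9 gives Y = 126.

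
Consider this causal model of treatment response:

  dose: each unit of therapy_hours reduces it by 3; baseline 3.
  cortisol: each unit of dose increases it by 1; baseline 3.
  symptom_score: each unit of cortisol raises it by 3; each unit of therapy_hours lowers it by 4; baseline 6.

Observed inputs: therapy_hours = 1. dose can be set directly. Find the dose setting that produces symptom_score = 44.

Intervening on dose fixes its value directly, overriding its dependence on therapy_hours.
Substituting into the symptom_score equation gives symptom_score = 3*dose + 11.
Solve 3*dose + 11 = 44: dose = (44 - 11) / 3 = 11.

dose = 11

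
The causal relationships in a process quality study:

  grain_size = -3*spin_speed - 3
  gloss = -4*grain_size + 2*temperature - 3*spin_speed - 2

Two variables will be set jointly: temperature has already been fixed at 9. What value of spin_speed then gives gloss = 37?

spin_speed = 1

With temperature held at 9:
Substituting into the gloss equation gives gloss = 9*spin_speed + 28.
Solve 9*spin_speed + 28 = 37: spin_speed = (37 - 28) / 9 = 1.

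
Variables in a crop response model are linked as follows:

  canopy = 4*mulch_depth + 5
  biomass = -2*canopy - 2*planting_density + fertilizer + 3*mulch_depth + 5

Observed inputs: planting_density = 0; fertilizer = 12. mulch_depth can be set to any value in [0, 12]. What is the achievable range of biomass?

Substituting into the biomass equation gives biomass = -5*mulch_depth + 7.
Linear in mulch_depth, so extremes are at the endpoints: mulch_depth = 0 gives biomass = 7; mulch_depth = 12 gives biomass = -53.

-53 to 7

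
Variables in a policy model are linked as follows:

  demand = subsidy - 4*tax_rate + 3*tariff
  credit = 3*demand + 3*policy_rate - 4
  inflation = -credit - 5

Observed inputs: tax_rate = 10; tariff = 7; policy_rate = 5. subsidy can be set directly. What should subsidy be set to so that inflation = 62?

Substituting into the demand equation gives demand = subsidy - 19.
Substituting into the credit equation gives credit = 3*subsidy - 46.
inflation becomes -3*subsidy + 41.
Solve -3*subsidy + 41 = 62: subsidy = (62 - 41) / -3 = -7.

subsidy = -7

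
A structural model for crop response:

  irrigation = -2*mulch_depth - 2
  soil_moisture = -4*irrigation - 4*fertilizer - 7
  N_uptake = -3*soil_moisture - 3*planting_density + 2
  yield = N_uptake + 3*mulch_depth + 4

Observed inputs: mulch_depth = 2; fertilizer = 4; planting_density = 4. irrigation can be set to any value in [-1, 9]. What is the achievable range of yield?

57 to 177

Intervening on irrigation fixes its value directly, overriding its dependence on mulch_depth.
Substituting into the soil_moisture equation gives soil_moisture = -4*irrigation - 23.
So N_uptake = 12*irrigation + 59.
Substituting into the yield equation gives yield = 12*irrigation + 69.
Linear in irrigation, so extremes are at the endpoints: irrigation = -1 gives yield = 57; irrigation = 9 gives yield = 177.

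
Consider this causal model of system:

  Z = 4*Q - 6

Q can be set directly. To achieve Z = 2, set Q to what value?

Q = 2

Solve 4*Q - 6 = 2: Q = (2 + 6) / 4 = 2.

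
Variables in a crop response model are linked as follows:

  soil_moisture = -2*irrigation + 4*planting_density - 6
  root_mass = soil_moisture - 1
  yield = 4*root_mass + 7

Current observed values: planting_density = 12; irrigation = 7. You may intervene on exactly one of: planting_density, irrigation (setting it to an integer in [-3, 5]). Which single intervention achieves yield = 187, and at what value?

Intervening on planting_density: yield = 16*planting_density - 77. Reaching 187 requires planting_density = 33/2, not an integer.
Intervening on irrigation: with other inputs at their observed values, yield = -8*irrigation + 171. Solving for 187 gives irrigation = -2, within [-3, 5].

set irrigation = -2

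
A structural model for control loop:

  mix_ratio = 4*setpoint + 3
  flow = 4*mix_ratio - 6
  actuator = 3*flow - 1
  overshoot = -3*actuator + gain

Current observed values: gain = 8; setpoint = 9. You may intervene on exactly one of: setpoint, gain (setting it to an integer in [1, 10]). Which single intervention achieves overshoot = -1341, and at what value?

set gain = 6

Intervening on setpoint: overshoot = -144*setpoint - 43. Reaching -1341 requires setpoint = 649/72, not an integer.
Intervening on gain: with other inputs at their observed values, overshoot = gain - 1347. Solving for -1341 gives gain = 6, within [1, 10].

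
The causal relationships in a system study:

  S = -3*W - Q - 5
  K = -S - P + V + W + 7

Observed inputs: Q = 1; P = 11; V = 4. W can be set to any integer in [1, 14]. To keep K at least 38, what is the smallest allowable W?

W = 8

Substituting into the S equation gives S = -3*W - 6.
This gives K = 4*W + 6.
Require 4*W + 6 ≥ 38, so W ≥ 8.
The smallest integer in [1, 14] satisfying this is 8.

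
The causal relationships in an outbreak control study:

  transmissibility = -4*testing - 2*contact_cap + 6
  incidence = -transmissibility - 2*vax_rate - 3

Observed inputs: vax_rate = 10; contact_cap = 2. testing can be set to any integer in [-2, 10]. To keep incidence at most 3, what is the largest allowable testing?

testing = 7

Substituting into the transmissibility equation gives transmissibility = -4*testing + 2.
Substituting into the incidence equation gives incidence = 4*testing - 25.
Require 4*testing - 25 ≤ 3, so testing ≤ 7.
The largest integer in [-2, 10] satisfying this is 7.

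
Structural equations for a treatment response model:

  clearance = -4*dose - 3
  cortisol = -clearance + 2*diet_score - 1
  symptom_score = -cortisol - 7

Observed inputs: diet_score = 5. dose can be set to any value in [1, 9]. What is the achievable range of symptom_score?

Substituting into the cortisol equation gives cortisol = 4*dose + 12.
This gives symptom_score = -4*dose - 19.
Linear in dose, so extremes are at the endpoints: dose = 1 gives symptom_score = -23; dose = 9 gives symptom_score = -55.

-55 to -23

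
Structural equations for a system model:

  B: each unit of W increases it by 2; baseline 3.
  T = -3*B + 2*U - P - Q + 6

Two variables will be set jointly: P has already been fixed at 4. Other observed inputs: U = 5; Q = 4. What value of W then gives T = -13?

W = 2

With P held at 4:
Substituting into the T equation gives T = -6*W - 1.
Solve -6*W - 1 = -13: W = (-13 + 1) / -6 = 2.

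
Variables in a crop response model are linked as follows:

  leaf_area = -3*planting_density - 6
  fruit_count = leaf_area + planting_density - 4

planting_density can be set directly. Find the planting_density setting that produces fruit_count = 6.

Substituting into the fruit_count equation gives fruit_count = -2*planting_density - 10.
Solve -2*planting_density - 10 = 6: planting_density = (6 + 10) / -2 = -8.

planting_density = -8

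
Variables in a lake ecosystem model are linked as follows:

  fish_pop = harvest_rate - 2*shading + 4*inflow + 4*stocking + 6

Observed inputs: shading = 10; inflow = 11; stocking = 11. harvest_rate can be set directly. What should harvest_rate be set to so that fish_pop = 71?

Substituting into the fish_pop equation gives fish_pop = harvest_rate + 74.
Solve harvest_rate + 74 = 71: harvest_rate = (71 - 74) / 1 = -3.

harvest_rate = -3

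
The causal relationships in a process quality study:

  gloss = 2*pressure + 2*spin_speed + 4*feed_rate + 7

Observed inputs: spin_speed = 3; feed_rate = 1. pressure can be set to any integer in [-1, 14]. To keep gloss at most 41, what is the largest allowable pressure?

pressure = 12

Substituting into the gloss equation gives gloss = 2*pressure + 17.
Require 2*pressure + 17 ≤ 41, so pressure ≤ 12.
The largest integer in [-1, 14] satisfying this is 12.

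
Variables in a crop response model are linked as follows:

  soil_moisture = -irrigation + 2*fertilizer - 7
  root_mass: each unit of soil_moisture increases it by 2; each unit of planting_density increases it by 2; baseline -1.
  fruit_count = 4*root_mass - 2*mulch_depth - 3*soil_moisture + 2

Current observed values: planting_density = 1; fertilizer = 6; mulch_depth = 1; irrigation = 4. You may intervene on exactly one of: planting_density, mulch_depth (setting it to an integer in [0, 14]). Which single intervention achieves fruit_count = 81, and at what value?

set planting_density = 10

Intervening on planting_density: with other inputs at their observed values, fruit_count = 8*planting_density + 1. Solving for 81 gives planting_density = 10, within [0, 14].
Intervening on mulch_depth: fruit_count = -2*mulch_depth + 11. Reaching 81 requires mulch_depth = -35, outside [0, 14].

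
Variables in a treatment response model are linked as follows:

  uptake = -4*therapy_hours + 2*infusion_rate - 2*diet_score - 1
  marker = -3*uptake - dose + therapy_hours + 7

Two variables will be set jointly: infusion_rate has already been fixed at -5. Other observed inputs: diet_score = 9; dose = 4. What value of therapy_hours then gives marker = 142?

With infusion_rate held at -5:
Substituting into the uptake equation gives uptake = -4*therapy_hours - 29.
Substituting into the marker equation gives marker = 13*therapy_hours + 90.
Solve 13*therapy_hours + 90 = 142: therapy_hours = (142 - 90) / 13 = 4.

therapy_hours = 4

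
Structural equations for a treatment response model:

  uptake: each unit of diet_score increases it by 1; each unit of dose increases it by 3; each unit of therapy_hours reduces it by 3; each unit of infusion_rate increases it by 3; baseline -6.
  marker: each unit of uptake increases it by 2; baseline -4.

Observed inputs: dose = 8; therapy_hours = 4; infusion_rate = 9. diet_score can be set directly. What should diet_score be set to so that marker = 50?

diet_score = -6

Substituting into the uptake equation gives uptake = diet_score + 33.
So marker = 2*diet_score + 62.
Solve 2*diet_score + 62 = 50: diet_score = (50 - 62) / 2 = -6.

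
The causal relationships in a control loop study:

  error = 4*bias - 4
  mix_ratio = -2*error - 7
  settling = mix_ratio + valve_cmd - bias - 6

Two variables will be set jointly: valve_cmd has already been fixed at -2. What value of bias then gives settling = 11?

bias = -2

With valve_cmd held at -2:
Substituting into the mix_ratio equation gives mix_ratio = -8*bias + 1.
Substituting into the settling equation gives settling = -9*bias - 7.
Solve -9*bias - 7 = 11: bias = (11 + 7) / -9 = -2.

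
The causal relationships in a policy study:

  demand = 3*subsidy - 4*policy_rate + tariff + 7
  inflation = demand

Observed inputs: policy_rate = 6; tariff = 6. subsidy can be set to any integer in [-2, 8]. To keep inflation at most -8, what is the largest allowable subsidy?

subsidy = 1

Substituting into the demand equation gives demand = 3*subsidy - 11.
So inflation = 3*subsidy - 11.
Require 3*subsidy - 11 ≤ -8, so subsidy ≤ 1.
The largest integer in [-2, 8] satisfying this is 1.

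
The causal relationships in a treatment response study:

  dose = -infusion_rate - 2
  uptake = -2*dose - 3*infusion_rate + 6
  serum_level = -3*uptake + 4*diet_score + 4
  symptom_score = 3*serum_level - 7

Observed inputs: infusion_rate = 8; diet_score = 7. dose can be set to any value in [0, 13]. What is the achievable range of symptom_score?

251 to 485

Intervening on dose fixes its value directly, overriding its dependence on infusion_rate.
Substituting into the uptake equation gives uptake = -2*dose - 18.
serum_level becomes 6*dose + 86.
Substituting into the symptom_score equation gives symptom_score = 18*dose + 251.
Linear in dose, so extremes are at the endpoints: dose = 0 gives symptom_score = 251; dose = 13 gives symptom_score = 485.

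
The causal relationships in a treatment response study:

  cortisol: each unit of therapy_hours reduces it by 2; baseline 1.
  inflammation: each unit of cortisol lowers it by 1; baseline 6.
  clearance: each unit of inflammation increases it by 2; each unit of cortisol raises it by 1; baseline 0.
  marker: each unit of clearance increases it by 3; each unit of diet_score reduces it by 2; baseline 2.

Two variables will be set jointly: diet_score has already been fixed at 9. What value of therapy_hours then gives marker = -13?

With diet_score held at 9:
Substituting into the inflammation equation gives inflammation = 2*therapy_hours + 5.
Substituting into the clearance equation gives clearance = 2*therapy_hours + 11.
marker becomes 6*therapy_hours + 17.
Solve 6*therapy_hours + 17 = -13: therapy_hours = (-13 - 17) / 6 = -5.

therapy_hours = -5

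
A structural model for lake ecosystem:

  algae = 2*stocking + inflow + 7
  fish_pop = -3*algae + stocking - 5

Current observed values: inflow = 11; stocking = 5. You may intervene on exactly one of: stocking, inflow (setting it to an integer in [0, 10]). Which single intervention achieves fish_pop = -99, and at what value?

Intervening on stocking: with other inputs at their observed values, fish_pop = -5*stocking - 59. Solving for -99 gives stocking = 8, within [0, 10].
Intervening on inflow: fish_pop = -3*inflow - 51. Reaching -99 requires inflow = 16, outside [0, 10].

set stocking = 8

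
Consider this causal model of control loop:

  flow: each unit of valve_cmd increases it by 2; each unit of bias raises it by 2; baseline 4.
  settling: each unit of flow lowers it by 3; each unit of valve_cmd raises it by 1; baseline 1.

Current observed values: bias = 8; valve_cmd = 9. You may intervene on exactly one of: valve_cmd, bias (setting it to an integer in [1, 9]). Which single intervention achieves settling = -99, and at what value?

Intervening on valve_cmd: with other inputs at their observed values, settling = -5*valve_cmd - 59. Solving for -99 gives valve_cmd = 8, within [1, 9].
Intervening on bias: settling = -6*bias - 56. Reaching -99 requires bias = 43/6, not an integer.

set valve_cmd = 8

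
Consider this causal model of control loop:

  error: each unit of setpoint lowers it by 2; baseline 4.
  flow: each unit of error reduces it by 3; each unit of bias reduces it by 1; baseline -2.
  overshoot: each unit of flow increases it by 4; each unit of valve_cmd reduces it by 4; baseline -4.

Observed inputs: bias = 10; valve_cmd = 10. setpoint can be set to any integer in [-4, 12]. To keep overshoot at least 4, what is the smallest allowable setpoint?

Substituting into the flow equation gives flow = 6*setpoint - 24.
So overshoot = 24*setpoint - 140.
Require 24*setpoint - 140 ≥ 4, so setpoint ≥ 6.
The smallest integer in [-4, 12] satisfying this is 6.

setpoint = 6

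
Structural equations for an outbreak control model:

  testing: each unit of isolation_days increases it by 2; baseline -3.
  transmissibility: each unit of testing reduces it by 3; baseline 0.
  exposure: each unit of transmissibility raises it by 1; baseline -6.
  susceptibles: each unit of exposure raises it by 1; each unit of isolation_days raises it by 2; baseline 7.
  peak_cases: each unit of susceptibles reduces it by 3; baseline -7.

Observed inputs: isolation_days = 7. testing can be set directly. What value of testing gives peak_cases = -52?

testing = 0

Intervening on testing fixes its value directly, overriding its dependence on isolation_days.
Substituting into the exposure equation gives exposure = -3*testing - 6.
Substituting into the susceptibles equation gives susceptibles = -3*testing + 15.
peak_cases becomes 9*testing - 52.
Solve 9*testing - 52 = -52: testing = (-52 + 52) / 9 = 0.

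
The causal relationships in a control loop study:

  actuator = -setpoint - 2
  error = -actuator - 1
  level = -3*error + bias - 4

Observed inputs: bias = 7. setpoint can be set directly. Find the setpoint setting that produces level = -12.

Substituting into the error equation gives error = setpoint + 1.
level becomes -3*setpoint.
Solve -3*setpoint = -12: setpoint = -12 / -3 = 4.

setpoint = 4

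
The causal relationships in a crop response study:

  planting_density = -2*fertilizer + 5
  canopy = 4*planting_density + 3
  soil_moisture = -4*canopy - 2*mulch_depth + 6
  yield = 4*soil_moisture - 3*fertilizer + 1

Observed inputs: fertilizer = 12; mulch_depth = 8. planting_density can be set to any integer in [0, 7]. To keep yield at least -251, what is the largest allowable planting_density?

planting_density = 2

Intervening on planting_density fixes its value directly, overriding its dependence on fertilizer.
Substituting into the soil_moisture equation gives soil_moisture = -16*planting_density - 22.
So yield = -64*planting_density - 123.
Require -64*planting_density - 123 ≥ -251, so planting_density ≤ 2.
The largest integer in [0, 7] satisfying this is 2.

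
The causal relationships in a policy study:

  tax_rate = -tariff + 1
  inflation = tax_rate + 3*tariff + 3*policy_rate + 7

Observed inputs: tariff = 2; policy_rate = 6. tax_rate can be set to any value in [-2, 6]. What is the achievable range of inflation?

29 to 37

Intervening on tax_rate fixes its value directly, overriding its dependence on tariff.
Substituting into the inflation equation gives inflation = tax_rate + 31.
Linear in tax_rate, so extremes are at the endpoints: tax_rate = -2 gives inflation = 29; tax_rate = 6 gives inflation = 37.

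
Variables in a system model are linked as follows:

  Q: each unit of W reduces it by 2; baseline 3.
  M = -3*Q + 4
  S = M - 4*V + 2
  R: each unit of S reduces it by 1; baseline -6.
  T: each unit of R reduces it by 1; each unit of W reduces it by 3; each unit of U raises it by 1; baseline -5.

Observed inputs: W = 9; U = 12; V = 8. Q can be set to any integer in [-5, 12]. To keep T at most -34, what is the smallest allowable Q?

Intervening on Q fixes its value directly, overriding its dependence on W.
Substituting into the S equation gives S = -3*Q - 26.
R becomes 3*Q + 20.
Substituting into the T equation gives T = -3*Q - 40.
Require -3*Q - 40 ≤ -34, so Q ≥ -2.
The smallest integer in [-5, 12] satisfying this is -2.

Q = -2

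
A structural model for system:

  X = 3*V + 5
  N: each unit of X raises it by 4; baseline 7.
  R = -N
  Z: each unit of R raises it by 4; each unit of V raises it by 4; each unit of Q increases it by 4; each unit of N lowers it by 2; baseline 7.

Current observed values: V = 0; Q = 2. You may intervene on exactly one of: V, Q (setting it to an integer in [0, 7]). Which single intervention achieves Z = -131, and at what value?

set Q = 6

Intervening on V: Z = -68*V - 147. Reaching -131 requires V = -4/17, not an integer.
Intervening on Q: with other inputs at their observed values, Z = 4*Q - 155. Solving for -131 gives Q = 6, within [0, 7].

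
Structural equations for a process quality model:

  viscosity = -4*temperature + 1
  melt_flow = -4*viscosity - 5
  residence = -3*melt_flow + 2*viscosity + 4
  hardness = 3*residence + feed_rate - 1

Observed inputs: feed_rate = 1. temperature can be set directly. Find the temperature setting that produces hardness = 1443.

Substituting into the melt_flow equation gives melt_flow = 16*temperature - 9.
So residence = -56*temperature + 33.
hardness becomes -168*temperature + 99.
Solve -168*temperature + 99 = 1443: temperature = (1443 - 99) / -168 = -8.

temperature = -8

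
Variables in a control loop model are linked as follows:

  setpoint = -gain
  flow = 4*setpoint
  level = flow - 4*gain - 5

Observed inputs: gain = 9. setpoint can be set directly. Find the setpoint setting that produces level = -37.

Intervening on setpoint fixes its value directly, overriding its dependence on gain.
Substituting into the level equation gives level = 4*setpoint - 41.
Solve 4*setpoint - 41 = -37: setpoint = (-37 + 41) / 4 = 1.

setpoint = 1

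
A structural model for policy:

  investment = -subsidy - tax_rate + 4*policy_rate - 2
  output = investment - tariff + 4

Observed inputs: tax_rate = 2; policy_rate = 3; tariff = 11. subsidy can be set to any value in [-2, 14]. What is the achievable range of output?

-13 to 3

Substituting into the investment equation gives investment = -subsidy + 8.
So output = -subsidy + 1.
Linear in subsidy, so extremes are at the endpoints: subsidy = -2 gives output = 3; subsidy = 14 gives output = -13.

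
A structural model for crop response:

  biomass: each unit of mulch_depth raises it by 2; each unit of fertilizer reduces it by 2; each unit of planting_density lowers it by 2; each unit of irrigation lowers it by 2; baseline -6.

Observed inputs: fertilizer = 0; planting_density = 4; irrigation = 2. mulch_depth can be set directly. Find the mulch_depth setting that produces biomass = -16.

Substituting into the biomass equation gives biomass = 2*mulch_depth - 18.
Solve 2*mulch_depth - 18 = -16: mulch_depth = (-16 + 18) / 2 = 1.

mulch_depth = 1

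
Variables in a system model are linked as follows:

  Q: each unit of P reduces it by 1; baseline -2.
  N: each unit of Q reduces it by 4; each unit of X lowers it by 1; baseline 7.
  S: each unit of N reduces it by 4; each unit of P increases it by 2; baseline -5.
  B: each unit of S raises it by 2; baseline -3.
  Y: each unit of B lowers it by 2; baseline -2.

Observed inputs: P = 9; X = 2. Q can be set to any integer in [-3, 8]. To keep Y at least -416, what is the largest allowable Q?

Intervening on Q fixes its value directly, overriding its dependence on P.
Substituting into the N equation gives N = -4*Q + 5.
Substituting into the S equation gives S = 16*Q - 7.
So B = 32*Q - 17.
Substituting into the Y equation gives Y = -64*Q + 32.
Require -64*Q + 32 ≥ -416, so Q ≤ 7.
The largest integer in [-3, 8] satisfying this is 7.

Q = 7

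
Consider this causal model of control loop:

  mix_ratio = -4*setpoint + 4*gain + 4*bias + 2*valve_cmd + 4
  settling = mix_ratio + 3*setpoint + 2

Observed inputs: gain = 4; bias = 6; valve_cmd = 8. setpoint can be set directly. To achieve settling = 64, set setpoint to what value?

Substituting into the mix_ratio equation gives mix_ratio = -4*setpoint + 60.
So settling = -setpoint + 62.
Solve -setpoint + 62 = 64: setpoint = (64 - 62) / -1 = -2.

setpoint = -2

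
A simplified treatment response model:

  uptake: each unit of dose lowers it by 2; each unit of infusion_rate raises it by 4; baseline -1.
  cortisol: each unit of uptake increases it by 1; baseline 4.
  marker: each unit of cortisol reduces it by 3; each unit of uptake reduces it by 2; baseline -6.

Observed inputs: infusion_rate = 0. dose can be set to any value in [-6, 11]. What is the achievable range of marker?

Substituting into the uptake equation gives uptake = -2*dose - 1.
So cortisol = -2*dose + 3.
Substituting into the marker equation gives marker = 10*dose - 13.
Linear in dose, so extremes are at the endpoints: dose = -6 gives marker = -73; dose = 11 gives marker = 97.

-73 to 97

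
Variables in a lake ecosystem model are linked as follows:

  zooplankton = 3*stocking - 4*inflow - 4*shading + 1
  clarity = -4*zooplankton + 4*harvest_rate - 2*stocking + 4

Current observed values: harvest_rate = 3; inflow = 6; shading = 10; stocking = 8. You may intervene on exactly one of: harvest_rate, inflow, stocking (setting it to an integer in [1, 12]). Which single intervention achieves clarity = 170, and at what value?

Intervening on harvest_rate: clarity = 4*harvest_rate + 144. Reaching 170 requires harvest_rate = 13/2, not an integer.
Intervening on inflow: clarity = 16*inflow + 60. Reaching 170 requires inflow = 55/8, not an integer.
Intervening on stocking: with other inputs at their observed values, clarity = -14*stocking + 268. Solving for 170 gives stocking = 7, within [1, 12].

set stocking = 7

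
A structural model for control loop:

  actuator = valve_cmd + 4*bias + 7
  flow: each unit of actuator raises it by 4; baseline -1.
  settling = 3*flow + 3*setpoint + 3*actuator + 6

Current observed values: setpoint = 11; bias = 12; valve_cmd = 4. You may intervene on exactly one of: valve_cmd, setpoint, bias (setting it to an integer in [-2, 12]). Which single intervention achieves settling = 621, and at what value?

set bias = 7

Intervening on valve_cmd: settling = 15*valve_cmd + 861. Reaching 621 requires valve_cmd = -16, outside [-2, 12].
Intervening on setpoint: settling = 3*setpoint + 888. Reaching 621 requires setpoint = -89, outside [-2, 12].
Intervening on bias: with other inputs at their observed values, settling = 60*bias + 201. Solving for 621 gives bias = 7, within [-2, 12].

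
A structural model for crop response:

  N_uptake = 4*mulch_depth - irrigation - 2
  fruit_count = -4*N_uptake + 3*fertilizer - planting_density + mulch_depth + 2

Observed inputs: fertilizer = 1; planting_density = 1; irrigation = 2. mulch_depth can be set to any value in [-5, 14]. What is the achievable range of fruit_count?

Substituting into the N_uptake equation gives N_uptake = 4*mulch_depth - 4.
Substituting into the fruit_count equation gives fruit_count = -15*mulch_depth + 20.
Linear in mulch_depth, so extremes are at the endpoints: mulch_depth = -5 gives fruit_count = 95; mulch_depth = 14 gives fruit_count = -190.

-190 to 95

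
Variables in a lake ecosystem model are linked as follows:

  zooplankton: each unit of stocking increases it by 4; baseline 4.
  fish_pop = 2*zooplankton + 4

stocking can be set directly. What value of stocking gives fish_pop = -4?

stocking = -2

Substituting into the fish_pop equation gives fish_pop = 8*stocking + 12.
Solve 8*stocking + 12 = -4: stocking = (-4 - 12) / 8 = -2.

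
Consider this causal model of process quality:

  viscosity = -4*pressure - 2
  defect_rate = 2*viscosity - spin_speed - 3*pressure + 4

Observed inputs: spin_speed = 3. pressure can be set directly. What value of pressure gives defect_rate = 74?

pressure = -7

Substituting into the defect_rate equation gives defect_rate = -11*pressure - 3.
Solve -11*pressure - 3 = 74: pressure = (74 + 3) / -11 = -7.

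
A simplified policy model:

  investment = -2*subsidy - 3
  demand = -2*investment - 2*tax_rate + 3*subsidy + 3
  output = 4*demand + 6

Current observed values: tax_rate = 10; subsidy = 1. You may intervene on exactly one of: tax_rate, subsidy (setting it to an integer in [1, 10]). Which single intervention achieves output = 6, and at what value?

Intervening on tax_rate: with other inputs at their observed values, output = -8*tax_rate + 70. Solving for 6 gives tax_rate = 8, within [1, 10].
Intervening on subsidy: output = 28*subsidy - 38. Reaching 6 requires subsidy = 11/7, not an integer.

set tax_rate = 8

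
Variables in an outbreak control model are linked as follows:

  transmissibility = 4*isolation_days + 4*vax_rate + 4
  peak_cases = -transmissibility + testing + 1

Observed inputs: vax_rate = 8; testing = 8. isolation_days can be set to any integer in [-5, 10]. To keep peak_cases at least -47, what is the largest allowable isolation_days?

isolation_days = 5

Substituting into the transmissibility equation gives transmissibility = 4*isolation_days + 36.
Substituting into the peak_cases equation gives peak_cases = -4*isolation_days - 27.
Require -4*isolation_days - 27 ≥ -47, so isolation_days ≤ 5.
The largest integer in [-5, 10] satisfying this is 5.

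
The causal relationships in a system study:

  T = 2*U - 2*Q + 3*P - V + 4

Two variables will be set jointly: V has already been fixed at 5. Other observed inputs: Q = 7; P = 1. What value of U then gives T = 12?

U = 12

With V held at 5:
Substituting into the T equation gives T = 2*U - 12.
Solve 2*U - 12 = 12: U = (12 + 12) / 2 = 12.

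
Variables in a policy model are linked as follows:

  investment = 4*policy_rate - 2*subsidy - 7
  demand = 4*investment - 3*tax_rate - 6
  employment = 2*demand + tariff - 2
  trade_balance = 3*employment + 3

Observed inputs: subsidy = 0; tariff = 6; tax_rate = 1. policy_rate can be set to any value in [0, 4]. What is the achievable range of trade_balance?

-207 to 177

Substituting into the investment equation gives investment = 4*policy_rate - 7.
Substituting into the demand equation gives demand = 16*policy_rate - 37.
employment becomes 32*policy_rate - 70.
So trade_balance = 96*policy_rate - 207.
Linear in policy_rate, so extremes are at the endpoints: policy_rate = 0 gives trade_balance = -207; policy_rate = 4 gives trade_balance = 177.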